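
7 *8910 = 62370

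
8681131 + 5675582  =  14356713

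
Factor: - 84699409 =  - 23^1*31^1*211^1*563^1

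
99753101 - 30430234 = 69322867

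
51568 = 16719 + 34849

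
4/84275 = 4/84275 = 0.00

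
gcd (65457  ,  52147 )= 1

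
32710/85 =384+14/17=384.82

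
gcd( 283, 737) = 1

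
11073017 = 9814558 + 1258459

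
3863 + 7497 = 11360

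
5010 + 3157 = 8167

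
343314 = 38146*9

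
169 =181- 12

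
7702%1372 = 842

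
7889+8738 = 16627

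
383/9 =42 + 5/9= 42.56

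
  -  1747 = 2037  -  3784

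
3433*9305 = 31944065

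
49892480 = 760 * 65648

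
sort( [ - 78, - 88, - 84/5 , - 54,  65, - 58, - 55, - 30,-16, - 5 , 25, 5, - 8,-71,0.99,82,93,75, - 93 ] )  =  [ - 93, - 88, - 78,  -  71,-58, - 55 , -54, - 30, -84/5, - 16, - 8, - 5 , 0.99,5,25,65, 75,82, 93] 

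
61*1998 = 121878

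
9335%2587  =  1574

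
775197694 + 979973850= 1755171544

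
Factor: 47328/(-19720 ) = - 2^2*3^1* 5^( - 1) = - 12/5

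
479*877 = 420083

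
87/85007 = 87/85007 = 0.00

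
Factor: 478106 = 2^1*239053^1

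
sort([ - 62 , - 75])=[ - 75, - 62 ] 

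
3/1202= 3/1202 =0.00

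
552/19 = 552/19  =  29.05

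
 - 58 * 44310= -2569980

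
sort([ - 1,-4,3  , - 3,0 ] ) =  [  -  4, - 3,  -  1,0,3]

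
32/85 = 32/85 = 0.38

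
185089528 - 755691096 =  - 570601568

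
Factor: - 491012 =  - 2^2 *122753^1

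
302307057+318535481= 620842538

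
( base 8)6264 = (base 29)3p4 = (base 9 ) 4413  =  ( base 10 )3252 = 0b110010110100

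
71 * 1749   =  124179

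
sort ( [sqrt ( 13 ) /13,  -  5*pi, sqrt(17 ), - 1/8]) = [- 5*pi,-1/8,sqrt(13) /13, sqrt(17)]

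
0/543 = 0 = 0.00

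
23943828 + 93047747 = 116991575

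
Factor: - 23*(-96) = 2^5*3^1 * 23^1 = 2208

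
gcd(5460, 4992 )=156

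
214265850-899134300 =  - 684868450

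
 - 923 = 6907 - 7830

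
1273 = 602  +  671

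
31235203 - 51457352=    - 20222149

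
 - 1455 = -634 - 821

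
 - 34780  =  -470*74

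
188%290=188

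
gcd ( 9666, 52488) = 54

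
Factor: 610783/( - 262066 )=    - 2^(- 1)*7^(  -  1 )*18719^( - 1 )*610783^1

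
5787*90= 520830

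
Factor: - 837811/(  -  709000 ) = 2^( - 3)*5^( - 3)*13^1*17^2 * 223^1*709^( -1)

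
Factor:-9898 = -2^1*7^2 * 101^1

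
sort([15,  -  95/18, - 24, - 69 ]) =[ - 69, - 24,-95/18, 15 ]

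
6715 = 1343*5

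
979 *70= 68530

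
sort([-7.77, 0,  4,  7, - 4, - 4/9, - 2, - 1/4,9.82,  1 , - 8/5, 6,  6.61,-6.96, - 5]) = [ - 7.77, - 6.96, - 5, - 4, - 2,-8/5, - 4/9, - 1/4 , 0, 1, 4, 6,6.61,7, 9.82 ]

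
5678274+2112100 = 7790374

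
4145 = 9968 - 5823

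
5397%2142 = 1113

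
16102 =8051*2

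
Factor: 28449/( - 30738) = -2^(-1 ) *3^1*29^1*47^(- 1 )= - 87/94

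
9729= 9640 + 89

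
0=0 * 59416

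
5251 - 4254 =997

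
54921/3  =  18307 =18307.00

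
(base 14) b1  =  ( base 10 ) 155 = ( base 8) 233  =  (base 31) 50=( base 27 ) 5K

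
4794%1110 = 354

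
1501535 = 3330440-1828905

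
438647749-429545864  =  9101885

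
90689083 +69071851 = 159760934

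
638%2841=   638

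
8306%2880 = 2546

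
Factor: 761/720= 2^( - 4)*3^( - 2)*5^( - 1 )*761^1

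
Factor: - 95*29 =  -2755 = -5^1*19^1*29^1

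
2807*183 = 513681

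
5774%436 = 106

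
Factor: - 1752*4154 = - 2^4*3^1*31^1*67^1*73^1 = - 7277808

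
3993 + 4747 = 8740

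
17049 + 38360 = 55409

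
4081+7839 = 11920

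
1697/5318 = 1697/5318= 0.32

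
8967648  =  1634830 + 7332818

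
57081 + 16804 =73885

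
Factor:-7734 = - 2^1 * 3^1*1289^1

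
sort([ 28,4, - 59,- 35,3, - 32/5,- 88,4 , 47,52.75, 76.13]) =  [ -88, - 59,  -  35, - 32/5,3,4, 4, 28,47, 52.75, 76.13]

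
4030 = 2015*2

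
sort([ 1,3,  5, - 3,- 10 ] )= [ - 10,-3  ,  1,3,5 ] 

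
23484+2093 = 25577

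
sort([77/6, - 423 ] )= [ - 423, 77/6]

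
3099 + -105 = 2994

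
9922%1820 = 822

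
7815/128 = 7815/128 =61.05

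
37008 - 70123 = -33115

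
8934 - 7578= 1356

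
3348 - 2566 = 782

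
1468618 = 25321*58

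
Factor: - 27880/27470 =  - 68/67 = - 2^2*17^1 * 67^( - 1 ) 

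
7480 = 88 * 85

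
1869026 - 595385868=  - 593516842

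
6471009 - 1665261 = 4805748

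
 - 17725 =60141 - 77866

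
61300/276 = 222 + 7/69 = 222.10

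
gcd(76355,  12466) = 1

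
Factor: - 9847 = -43^1*229^1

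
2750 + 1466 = 4216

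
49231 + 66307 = 115538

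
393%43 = 6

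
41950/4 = 20975/2 = 10487.50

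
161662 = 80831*2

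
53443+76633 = 130076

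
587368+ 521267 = 1108635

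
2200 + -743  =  1457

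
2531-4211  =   - 1680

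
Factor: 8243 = 8243^1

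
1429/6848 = 1429/6848  =  0.21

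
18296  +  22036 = 40332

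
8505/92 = 8505/92 = 92.45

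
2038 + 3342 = 5380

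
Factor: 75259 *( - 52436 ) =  - 2^2*17^1* 19^1*233^1 * 13109^1=- 3946280924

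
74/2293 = 74/2293= 0.03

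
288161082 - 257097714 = 31063368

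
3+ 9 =12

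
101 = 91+10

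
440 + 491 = 931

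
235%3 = 1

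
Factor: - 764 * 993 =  - 758652 = - 2^2* 3^1 * 191^1 *331^1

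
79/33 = 2+13/33= 2.39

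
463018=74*6257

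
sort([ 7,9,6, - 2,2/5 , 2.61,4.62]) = [ - 2, 2/5,2.61 , 4.62,  6,7 , 9 ] 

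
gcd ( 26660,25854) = 62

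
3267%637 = 82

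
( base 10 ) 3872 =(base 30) 492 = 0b111100100000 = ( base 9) 5272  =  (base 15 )1232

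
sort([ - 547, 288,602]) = [ - 547 , 288,602 ]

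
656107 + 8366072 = 9022179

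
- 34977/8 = - 34977/8 = -4372.12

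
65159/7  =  65159/7 = 9308.43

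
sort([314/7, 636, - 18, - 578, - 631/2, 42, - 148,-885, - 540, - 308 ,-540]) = [-885, - 578,-540, - 540  , - 631/2,-308, - 148, - 18,42,314/7,636 ] 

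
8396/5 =8396/5 = 1679.20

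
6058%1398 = 466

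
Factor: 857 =857^1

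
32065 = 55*583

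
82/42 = 41/21 = 1.95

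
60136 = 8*7517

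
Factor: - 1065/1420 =  -  3/4 = -2^( - 2) * 3^1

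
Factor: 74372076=2^2*3^2 *17^1 *121523^1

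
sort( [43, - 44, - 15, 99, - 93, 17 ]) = [ - 93,  -  44, -15, 17,43, 99 ]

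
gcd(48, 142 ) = 2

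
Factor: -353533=-19^1*23^1*809^1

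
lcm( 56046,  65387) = 392322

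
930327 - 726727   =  203600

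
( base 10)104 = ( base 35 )2Y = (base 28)3k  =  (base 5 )404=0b1101000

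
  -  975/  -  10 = 97  +  1/2   =  97.50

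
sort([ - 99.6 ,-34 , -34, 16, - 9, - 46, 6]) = [ - 99.6, -46, - 34, - 34, - 9 , 6,16]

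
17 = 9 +8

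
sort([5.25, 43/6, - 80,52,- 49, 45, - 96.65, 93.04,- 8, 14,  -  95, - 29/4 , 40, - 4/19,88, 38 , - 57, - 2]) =[ - 96.65 , - 95, - 80, - 57 ,-49 ,-8, - 29/4, - 2,- 4/19, 5.25, 43/6, 14,38, 40,45, 52,88 , 93.04 ]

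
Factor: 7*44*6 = 2^3*3^1*7^1*11^1  =  1848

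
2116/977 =2 + 162/977 = 2.17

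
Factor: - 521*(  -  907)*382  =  2^1*191^1 * 521^1*907^1  =  180512954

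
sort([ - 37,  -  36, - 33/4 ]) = [ - 37, - 36,  -  33/4] 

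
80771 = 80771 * 1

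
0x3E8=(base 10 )1000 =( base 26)1cc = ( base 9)1331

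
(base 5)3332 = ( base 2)111010011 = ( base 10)467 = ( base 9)568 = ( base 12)32b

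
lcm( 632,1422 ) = 5688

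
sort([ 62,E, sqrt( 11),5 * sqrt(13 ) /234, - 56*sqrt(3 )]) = [ - 56 * sqrt(3 ), 5*sqrt( 13) /234,  E,sqrt(11),62]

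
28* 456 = 12768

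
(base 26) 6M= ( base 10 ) 178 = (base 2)10110010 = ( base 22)82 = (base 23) 7h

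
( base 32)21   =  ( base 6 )145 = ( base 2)1000001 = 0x41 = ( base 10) 65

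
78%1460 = 78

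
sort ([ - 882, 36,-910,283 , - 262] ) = [-910,-882, - 262 , 36 , 283 ] 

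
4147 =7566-3419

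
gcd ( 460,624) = 4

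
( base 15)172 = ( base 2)101001100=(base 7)653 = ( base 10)332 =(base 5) 2312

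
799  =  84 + 715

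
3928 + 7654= 11582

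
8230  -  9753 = -1523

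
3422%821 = 138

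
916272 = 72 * 12726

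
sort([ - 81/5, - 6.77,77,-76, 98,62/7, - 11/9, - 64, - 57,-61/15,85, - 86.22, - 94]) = [ - 94, - 86.22, - 76,-64 , - 57, - 81/5,  -  6.77, - 61/15, - 11/9,62/7,77 , 85, 98]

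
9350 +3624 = 12974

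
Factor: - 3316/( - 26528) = 1/8= 2^( - 3)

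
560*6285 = 3519600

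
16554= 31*534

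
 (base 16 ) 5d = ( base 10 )93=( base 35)2N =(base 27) 3c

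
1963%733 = 497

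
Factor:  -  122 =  - 2^1*61^1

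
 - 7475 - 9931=  -  17406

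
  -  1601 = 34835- 36436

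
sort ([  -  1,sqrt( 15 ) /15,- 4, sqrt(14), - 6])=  [-6,  -  4, - 1, sqrt( 15 )/15, sqrt( 14 )] 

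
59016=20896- - 38120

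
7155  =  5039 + 2116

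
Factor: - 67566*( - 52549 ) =3550525734=2^1*3^1*7^1*7507^1*11261^1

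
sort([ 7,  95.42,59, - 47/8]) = [ - 47/8, 7, 59,95.42 ] 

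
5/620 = 1/124 = 0.01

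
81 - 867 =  - 786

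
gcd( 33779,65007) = 1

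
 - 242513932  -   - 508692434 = 266178502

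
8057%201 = 17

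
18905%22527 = 18905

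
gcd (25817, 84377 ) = 1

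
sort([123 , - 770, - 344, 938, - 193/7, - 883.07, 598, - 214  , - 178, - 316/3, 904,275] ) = [-883.07, - 770, - 344, - 214,-178,-316/3, - 193/7, 123,275,  598 , 904, 938 ] 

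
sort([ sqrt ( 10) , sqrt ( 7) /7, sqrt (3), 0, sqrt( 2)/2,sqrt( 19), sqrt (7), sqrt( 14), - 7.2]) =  [-7.2, 0,sqrt(7) /7,sqrt(2) /2 , sqrt( 3), sqrt( 7), sqrt( 10), sqrt( 14 ), sqrt ( 19)] 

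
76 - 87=-11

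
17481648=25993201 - 8511553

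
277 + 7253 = 7530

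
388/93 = 4 + 16/93 = 4.17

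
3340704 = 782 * 4272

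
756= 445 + 311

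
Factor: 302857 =302857^1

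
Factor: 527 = 17^1 * 31^1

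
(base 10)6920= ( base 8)15410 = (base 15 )20B5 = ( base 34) 5XI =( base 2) 1101100001000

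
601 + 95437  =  96038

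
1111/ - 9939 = -1+ 8828/9939 = -0.11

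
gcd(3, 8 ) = 1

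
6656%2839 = 978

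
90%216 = 90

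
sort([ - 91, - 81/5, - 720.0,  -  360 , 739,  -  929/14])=[ - 720.0, - 360, - 91, - 929/14, - 81/5,739]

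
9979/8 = 9979/8=1247.38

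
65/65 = 1 = 1.00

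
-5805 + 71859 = 66054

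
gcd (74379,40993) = 1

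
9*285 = 2565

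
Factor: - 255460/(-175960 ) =241/166 = 2^(-1 )*83^( - 1 )*241^1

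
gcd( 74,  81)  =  1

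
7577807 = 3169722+4408085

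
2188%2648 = 2188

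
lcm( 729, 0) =0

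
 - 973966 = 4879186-5853152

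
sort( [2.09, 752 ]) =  [ 2.09, 752 ] 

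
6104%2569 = 966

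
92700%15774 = 13830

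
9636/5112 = 1 + 377/426 = 1.88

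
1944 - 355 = 1589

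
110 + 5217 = 5327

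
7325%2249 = 578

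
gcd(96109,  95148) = 1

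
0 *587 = 0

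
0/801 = 0 = 0.00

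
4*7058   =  28232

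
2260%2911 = 2260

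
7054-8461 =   -  1407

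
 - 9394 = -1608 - 7786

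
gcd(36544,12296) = 8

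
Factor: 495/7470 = 11/166 = 2^ ( - 1)*11^1 * 83^( - 1 ) 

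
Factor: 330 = 2^1 * 3^1*5^1*11^1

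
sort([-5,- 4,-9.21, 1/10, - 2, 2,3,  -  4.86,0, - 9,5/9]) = [-9.21,-9,-5 , - 4.86,-4,- 2,0,1/10,5/9,2,3]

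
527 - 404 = 123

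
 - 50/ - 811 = 50/811 = 0.06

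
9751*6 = 58506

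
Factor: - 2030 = -2^1 * 5^1 * 7^1 * 29^1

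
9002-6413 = 2589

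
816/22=408/11 = 37.09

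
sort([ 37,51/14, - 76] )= [ - 76, 51/14,37]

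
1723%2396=1723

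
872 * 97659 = 85158648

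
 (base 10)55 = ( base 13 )43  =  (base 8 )67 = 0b110111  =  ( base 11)50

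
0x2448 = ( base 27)CK0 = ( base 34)816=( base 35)7kd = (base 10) 9288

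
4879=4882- 3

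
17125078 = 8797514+8327564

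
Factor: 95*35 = 5^2*7^1*19^1  =  3325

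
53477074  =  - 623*( - 85838)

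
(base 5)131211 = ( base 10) 5181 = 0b1010000111101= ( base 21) bff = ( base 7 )21051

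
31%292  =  31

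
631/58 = 631/58 = 10.88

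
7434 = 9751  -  2317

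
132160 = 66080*2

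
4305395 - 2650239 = 1655156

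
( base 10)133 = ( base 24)5d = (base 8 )205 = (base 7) 250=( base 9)157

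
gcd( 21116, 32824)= 4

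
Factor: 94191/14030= 2^(-1)*3^1 *5^(-1 )*23^( - 1) *61^( - 1 ) * 31397^1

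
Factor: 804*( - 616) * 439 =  - 217420896 =- 2^5*3^1*7^1*11^1*67^1*439^1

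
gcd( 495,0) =495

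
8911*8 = 71288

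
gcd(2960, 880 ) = 80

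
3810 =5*762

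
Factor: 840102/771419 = 2^1*3^1*11^( - 1)*19^(-1)*163^1*859^1*3691^( - 1)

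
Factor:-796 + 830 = 2^1*17^1 = 34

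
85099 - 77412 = 7687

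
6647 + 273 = 6920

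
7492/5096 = 1 + 599/1274 = 1.47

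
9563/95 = 9563/95=100.66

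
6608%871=511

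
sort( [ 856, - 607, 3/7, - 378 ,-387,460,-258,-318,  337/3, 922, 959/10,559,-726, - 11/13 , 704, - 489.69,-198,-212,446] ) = [ - 726, - 607,-489.69 , - 387,- 378,  -  318,- 258 ,- 212, - 198 , - 11/13,3/7,959/10,337/3, 446,460, 559,704 , 856, 922] 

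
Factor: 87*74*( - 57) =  - 366966 = - 2^1*3^2*19^1*29^1*37^1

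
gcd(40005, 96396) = 3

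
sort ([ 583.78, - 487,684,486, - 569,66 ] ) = [ - 569,-487,66, 486,583.78,684] 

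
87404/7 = 87404/7 = 12486.29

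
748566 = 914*819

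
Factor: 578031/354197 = 3^1*271^( - 1)*1307^(-1)*192677^1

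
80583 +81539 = 162122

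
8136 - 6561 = 1575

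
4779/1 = 4779  =  4779.00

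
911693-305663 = 606030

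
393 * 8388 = 3296484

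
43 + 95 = 138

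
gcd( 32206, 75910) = 2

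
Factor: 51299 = 43^1*1193^1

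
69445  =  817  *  85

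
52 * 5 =260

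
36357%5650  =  2457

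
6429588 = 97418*66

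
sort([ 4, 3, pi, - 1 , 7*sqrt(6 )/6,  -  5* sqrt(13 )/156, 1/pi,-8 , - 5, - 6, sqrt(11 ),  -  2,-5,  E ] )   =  [-8,-6, - 5, - 5,-2 ,-1, - 5*sqrt(13 )/156, 1/pi, E,7*sqrt( 6)/6,3,  pi,sqrt(11), 4 ] 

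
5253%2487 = 279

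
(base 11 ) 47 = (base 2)110011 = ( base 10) 51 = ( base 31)1K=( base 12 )43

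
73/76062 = 73/76062=   0.00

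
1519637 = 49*31013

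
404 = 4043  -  3639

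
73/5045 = 73/5045 = 0.01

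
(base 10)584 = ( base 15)28E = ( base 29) k4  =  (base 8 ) 1110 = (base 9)718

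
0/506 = 0 = 0.00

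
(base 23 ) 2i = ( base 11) 59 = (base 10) 64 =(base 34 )1u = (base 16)40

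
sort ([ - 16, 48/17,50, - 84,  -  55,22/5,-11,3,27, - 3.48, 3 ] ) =[ - 84,-55,  -  16, - 11, - 3.48,48/17, 3 , 3 , 22/5 , 27,50]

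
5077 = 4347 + 730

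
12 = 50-38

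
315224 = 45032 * 7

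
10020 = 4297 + 5723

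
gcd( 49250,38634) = 2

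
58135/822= 70+ 595/822 =70.72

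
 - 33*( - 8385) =276705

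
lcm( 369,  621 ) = 25461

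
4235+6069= 10304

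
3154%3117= 37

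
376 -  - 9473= 9849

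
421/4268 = 421/4268 = 0.10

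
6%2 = 0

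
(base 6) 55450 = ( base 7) 31356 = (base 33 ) 73c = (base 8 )17066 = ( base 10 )7734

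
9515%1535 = 305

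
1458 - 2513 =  - 1055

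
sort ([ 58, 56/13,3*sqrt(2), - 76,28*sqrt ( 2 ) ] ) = [ - 76, 3*sqrt(2 ) , 56/13, 28*sqrt( 2) , 58 ] 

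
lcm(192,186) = 5952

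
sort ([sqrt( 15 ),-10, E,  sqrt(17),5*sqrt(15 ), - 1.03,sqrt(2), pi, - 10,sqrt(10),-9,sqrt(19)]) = [ - 10  , - 10, - 9, - 1.03, sqrt( 2),E,  pi,sqrt ( 10),sqrt( 15 ), sqrt( 17 ), sqrt( 19 ),5*sqrt( 15)]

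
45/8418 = 15/2806 = 0.01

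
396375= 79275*5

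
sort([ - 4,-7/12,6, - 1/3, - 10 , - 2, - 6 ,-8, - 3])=[ - 10, - 8, - 6, - 4, - 3,  -  2, - 7/12, - 1/3,6]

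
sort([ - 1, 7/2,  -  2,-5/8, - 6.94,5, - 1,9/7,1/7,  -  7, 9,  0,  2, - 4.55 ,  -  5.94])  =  [ - 7, -6.94, - 5.94,-4.55, - 2, - 1, - 1,-5/8 , 0, 1/7, 9/7 , 2, 7/2,5, 9] 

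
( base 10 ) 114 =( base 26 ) 4a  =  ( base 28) 42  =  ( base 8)162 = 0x72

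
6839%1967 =938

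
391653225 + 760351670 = 1152004895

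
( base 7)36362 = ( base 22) JBE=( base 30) af2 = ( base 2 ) 10010011101100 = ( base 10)9452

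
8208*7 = 57456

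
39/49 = 39/49 =0.80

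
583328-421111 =162217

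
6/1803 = 2/601 = 0.00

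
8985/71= 8985/71 = 126.55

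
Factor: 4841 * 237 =1147317 = 3^1* 47^1 * 79^1* 103^1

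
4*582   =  2328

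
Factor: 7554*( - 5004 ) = -2^3*3^3*139^1 * 1259^1= - 37800216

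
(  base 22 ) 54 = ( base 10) 114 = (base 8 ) 162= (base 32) 3I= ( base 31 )3l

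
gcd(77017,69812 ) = 1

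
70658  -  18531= 52127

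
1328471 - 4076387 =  - 2747916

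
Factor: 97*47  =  47^1*97^1 = 4559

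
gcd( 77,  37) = 1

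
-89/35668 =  - 89/35668 = -0.00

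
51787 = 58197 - 6410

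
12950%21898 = 12950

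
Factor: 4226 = 2^1*2113^1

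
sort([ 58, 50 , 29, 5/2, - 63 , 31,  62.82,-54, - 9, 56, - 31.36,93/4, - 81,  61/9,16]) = [ - 81, - 63, - 54, - 31.36, - 9,5/2,61/9,16,93/4,29,  31,50,56,58 , 62.82]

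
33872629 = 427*79327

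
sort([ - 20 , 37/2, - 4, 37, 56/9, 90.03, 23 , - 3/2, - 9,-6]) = [-20, - 9, - 6, - 4, - 3/2 , 56/9,  37/2, 23, 37, 90.03]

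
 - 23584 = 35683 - 59267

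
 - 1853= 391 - 2244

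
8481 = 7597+884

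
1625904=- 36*( - 45164)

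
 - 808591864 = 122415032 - 931006896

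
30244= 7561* 4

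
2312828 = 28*82601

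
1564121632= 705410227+858711405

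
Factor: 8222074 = 2^1*7^1*307^1*1913^1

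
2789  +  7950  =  10739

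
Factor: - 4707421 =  - 19^1 *247759^1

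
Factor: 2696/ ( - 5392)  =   - 2^( - 1)=- 1/2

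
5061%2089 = 883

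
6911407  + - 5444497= 1466910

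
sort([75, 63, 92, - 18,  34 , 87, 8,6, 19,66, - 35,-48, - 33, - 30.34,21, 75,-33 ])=[ - 48, - 35, - 33 ,-33, - 30.34, - 18, 6,8 , 19,21, 34, 63,66, 75, 75, 87, 92]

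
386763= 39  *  9917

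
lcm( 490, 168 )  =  5880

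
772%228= 88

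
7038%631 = 97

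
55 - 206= - 151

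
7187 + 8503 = 15690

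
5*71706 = 358530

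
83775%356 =115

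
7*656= 4592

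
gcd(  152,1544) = 8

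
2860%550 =110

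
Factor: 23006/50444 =11503/25222 = 2^( - 1)*11503^1*12611^( - 1 ) 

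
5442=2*2721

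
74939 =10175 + 64764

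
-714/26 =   -  357/13 = - 27.46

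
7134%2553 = 2028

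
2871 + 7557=10428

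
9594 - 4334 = 5260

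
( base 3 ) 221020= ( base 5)10211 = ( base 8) 1251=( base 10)681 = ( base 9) 836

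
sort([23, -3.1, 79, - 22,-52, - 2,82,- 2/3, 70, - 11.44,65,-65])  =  [ - 65, - 52,  -  22, - 11.44, -3.1,-2,-2/3, 23,65,70, 79,82] 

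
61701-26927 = 34774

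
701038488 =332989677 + 368048811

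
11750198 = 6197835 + 5552363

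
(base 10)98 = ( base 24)42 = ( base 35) 2S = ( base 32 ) 32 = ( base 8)142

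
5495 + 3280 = 8775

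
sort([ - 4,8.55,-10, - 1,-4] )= [ - 10, - 4, - 4, - 1,8.55] 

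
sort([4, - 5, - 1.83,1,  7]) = [-5, - 1.83,1, 4,7]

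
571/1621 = 571/1621 = 0.35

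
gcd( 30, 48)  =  6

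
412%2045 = 412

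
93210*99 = 9227790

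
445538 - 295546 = 149992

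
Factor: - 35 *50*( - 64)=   2^7*5^3*7^1 =112000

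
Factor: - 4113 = - 3^2*457^1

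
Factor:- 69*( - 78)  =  2^1 * 3^2 * 13^1*23^1 = 5382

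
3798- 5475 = -1677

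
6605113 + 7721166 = 14326279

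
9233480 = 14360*643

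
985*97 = 95545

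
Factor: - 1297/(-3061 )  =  1297^1 * 3061^ (- 1 ) 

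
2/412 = 1/206  =  0.00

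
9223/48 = 192 + 7/48= 192.15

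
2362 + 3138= 5500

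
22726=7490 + 15236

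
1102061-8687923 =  - 7585862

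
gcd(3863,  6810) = 1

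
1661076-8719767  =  -7058691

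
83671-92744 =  - 9073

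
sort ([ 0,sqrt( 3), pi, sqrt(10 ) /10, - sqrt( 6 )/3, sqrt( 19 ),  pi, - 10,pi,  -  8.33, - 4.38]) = [ - 10, - 8.33 , - 4.38, - sqrt(  6)/3, 0, sqrt( 10 )/10,sqrt( 3),pi,pi, pi,sqrt(19)]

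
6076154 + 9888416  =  15964570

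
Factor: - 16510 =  -2^1  *  5^1 * 13^1*127^1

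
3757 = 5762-2005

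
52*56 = 2912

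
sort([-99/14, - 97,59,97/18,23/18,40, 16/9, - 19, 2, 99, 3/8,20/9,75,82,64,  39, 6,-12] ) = [ - 97, - 19,- 12, - 99/14, 3/8,23/18,16/9,  2,20/9,97/18,6,39,40,59 , 64, 75 , 82,99] 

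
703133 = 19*37007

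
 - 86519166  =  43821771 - 130340937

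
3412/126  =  27 + 5/63 = 27.08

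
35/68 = 35/68 = 0.51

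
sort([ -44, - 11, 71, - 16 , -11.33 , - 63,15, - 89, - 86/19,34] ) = [-89, - 63, - 44,-16, -11.33,  -  11, - 86/19,15, 34,71 ]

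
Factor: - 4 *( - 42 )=168 = 2^3*3^1*7^1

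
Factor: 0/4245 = 0^1 =0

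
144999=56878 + 88121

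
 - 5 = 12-17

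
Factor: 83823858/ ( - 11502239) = -4411782/605381  =  - 2^1*3^2 * 7^ (  -  1 )*83^1 * 197^(  -  1)*439^( - 1)*2953^1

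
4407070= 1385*3182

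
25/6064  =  25/6064= 0.00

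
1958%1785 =173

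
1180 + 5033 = 6213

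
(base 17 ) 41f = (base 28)1ec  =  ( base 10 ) 1188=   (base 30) 19i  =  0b10010100100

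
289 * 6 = 1734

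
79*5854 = 462466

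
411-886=  -  475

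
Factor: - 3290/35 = -94 = - 2^1*47^1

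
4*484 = 1936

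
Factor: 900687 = 3^1*300229^1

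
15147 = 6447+8700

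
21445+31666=53111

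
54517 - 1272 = 53245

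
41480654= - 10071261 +51551915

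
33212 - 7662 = 25550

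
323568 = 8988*36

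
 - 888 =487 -1375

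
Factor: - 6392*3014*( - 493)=9497885584 = 2^4  *  11^1*17^2*29^1*47^1*137^1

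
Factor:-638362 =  - 2^1*19^1 *107^1 * 157^1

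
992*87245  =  86547040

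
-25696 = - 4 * 6424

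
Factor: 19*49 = 7^2*19^1 = 931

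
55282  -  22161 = 33121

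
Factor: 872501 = 7^1*  124643^1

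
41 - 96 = - 55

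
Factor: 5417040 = 2^4*3^1*5^1*22571^1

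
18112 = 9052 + 9060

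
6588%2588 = 1412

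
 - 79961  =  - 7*11423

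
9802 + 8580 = 18382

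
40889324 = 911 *44884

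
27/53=27/53 =0.51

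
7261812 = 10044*723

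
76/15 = 5+1/15= 5.07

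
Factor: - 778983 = -3^1 * 73^1*3557^1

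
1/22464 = 1/22464 = 0.00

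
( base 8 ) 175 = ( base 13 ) 98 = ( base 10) 125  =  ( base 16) 7D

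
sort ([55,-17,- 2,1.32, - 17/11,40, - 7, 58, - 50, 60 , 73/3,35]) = [ - 50,-17, - 7,  -  2 , - 17/11,1.32,73/3, 35,40, 55, 58,60]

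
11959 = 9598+2361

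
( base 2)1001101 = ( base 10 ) 77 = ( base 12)65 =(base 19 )41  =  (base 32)2D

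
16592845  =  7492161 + 9100684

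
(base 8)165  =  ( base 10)117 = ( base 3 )11100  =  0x75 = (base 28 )45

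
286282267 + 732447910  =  1018730177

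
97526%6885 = 1136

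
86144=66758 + 19386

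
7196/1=7196 =7196.00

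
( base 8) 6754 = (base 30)3so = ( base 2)110111101100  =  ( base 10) 3564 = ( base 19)9GB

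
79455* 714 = 56730870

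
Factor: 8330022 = 2^1*3^2*103^1*4493^1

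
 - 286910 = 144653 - 431563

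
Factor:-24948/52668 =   -  9/19 = - 3^2*19^( - 1)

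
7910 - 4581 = 3329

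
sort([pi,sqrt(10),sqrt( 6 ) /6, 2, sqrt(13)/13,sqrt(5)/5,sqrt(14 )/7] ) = [sqrt(13)/13,sqrt(6 ) /6,  sqrt ( 5)/5, sqrt( 14)/7,2,pi,sqrt ( 10)]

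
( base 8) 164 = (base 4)1310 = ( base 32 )3K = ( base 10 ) 116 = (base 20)5G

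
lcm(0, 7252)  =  0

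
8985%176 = 9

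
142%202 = 142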